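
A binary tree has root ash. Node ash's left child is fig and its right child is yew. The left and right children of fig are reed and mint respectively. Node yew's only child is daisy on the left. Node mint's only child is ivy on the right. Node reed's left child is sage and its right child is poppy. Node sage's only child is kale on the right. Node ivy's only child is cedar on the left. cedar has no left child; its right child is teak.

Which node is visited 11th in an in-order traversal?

daisy

In-order visits the left subtree, then the node, then the right subtree.
At ash: go left to fig.
  At fig: go left to reed.
    At reed: go left to sage.
      At sage: no left child.
      Visit sage.
      At sage: go right to kale.
        kale is a leaf — visit kale.
    Visit reed.
    At reed: go right to poppy.
      poppy is a leaf — visit poppy.
  Visit fig.
  At fig: go right to mint.
    At mint: no left child.
    Visit mint.
    At mint: go right to ivy.
      At ivy: go left to cedar.
        At cedar: no left child.
        Visit cedar.
        At cedar: go right to teak.
          teak is a leaf — visit teak.
      Visit ivy.
      At ivy: no right child.
Visit ash.
At ash: go right to yew.
  At yew: go left to daisy.
    daisy is a leaf — visit daisy.
  Visit yew.
  At yew: no right child.
Full in-order sequence: sage, kale, reed, poppy, fig, mint, cedar, teak, ivy, ash, daisy, yew.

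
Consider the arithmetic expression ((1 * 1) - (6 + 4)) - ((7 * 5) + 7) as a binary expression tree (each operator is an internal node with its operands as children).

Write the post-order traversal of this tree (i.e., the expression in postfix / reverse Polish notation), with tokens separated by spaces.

Post-order on an expression tree gives postfix notation: for each operator, emit left operand, right operand, then the operator.

1 1 * 6 4 + - 7 5 * 7 + -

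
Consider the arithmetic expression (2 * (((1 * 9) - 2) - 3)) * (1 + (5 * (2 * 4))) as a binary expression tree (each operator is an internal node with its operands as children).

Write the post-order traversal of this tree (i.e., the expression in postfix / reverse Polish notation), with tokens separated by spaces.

Post-order on an expression tree gives postfix notation: for each operator, emit left operand, right operand, then the operator.

2 1 9 * 2 - 3 - * 1 5 2 4 * * + *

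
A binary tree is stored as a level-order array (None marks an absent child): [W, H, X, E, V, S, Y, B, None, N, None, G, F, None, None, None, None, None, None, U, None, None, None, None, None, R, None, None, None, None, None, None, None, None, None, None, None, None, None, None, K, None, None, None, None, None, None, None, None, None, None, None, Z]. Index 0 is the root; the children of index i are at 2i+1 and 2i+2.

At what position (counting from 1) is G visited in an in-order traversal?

9

In-order visits the left subtree, then the node, then the right subtree.
At W: go left to H.
  At H: go left to E.
    At E: go left to B.
      B is a leaf — visit B.
    Visit E.
    At E: no right child.
  Visit H.
  At H: go right to V.
    At V: go left to N.
      At N: go left to U.
        At U: no left child.
        Visit U.
        At U: go right to K.
          K is a leaf — visit K.
      Visit N.
      At N: no right child.
    Visit V.
    At V: no right child.
Visit W.
At W: go right to X.
  At X: go left to S.
    At S: go left to G.
      G is a leaf — visit G.
    Visit S.
    At S: go right to F.
      At F: go left to R.
        At R: no left child.
        Visit R.
        At R: go right to Z.
          Z is a leaf — visit Z.
      Visit F.
      At F: no right child.
  Visit X.
  At X: go right to Y.
    Y is a leaf — visit Y.
Full in-order sequence: B, E, H, U, K, N, V, W, G, S, R, Z, F, X, Y.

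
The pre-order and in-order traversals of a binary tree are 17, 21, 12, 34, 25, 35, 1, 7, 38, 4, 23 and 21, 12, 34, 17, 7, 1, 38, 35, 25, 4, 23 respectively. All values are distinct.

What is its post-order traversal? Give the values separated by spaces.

34 12 21 7 38 1 35 23 4 25 17

The first element of pre-order is the root; it splits in-order into left and right subtrees.
Root 17: left subtree has 3 nodes {21, 12, 34}, right has 7 {7, 1, 38, 35, 25, 4, 23}.
  Root 21: left subtree has 0 nodes { }, right has 2 {12, 34}.
    Root 12: left subtree has 0 nodes { }, right has 1 {34}.
  Root 25: left subtree has 4 nodes {7, 1, 38, 35}, right has 2 {4, 23}.
    Root 35: left subtree has 3 nodes {7, 1, 38}, right has 0 { }.
      Root 1: left subtree has 1 node {7}, right has 1 {38}.
    Root 4: left subtree has 0 nodes { }, right has 1 {23}.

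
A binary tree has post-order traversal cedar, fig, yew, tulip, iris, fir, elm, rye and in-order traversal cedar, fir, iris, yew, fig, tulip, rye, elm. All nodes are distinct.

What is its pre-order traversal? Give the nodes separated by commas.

The last element of post-order is the root; it splits in-order into left and right subtrees.
Root rye: left subtree has 6 nodes {cedar, fir, iris, yew, fig, tulip}, right has 1 {elm}.
  Root fir: left subtree has 1 node {cedar}, right has 4 {iris, yew, fig, tulip}.
    Root iris: left subtree has 0 nodes { }, right has 3 {yew, fig, tulip}.
      Root tulip: left subtree has 2 nodes {yew, fig}, right has 0 { }.
        Root yew: left subtree has 0 nodes { }, right has 1 {fig}.

rye, fir, cedar, iris, tulip, yew, fig, elm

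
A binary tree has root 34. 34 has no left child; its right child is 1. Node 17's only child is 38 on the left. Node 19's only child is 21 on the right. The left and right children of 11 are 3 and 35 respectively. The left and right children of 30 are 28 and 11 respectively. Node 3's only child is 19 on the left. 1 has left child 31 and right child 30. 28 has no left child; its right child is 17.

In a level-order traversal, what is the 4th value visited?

30

Level-order visits nodes level by level from the root, left to right within each level.
Level 0: 34
Level 1: 1
Level 2: 31, 30
Level 3: 28, 11
Level 4: 17, 3, 35
Level 5: 38, 19
Level 6: 21
Full level-order sequence: 34, 1, 31, 30, 28, 11, 17, 3, 35, 38, 19, 21.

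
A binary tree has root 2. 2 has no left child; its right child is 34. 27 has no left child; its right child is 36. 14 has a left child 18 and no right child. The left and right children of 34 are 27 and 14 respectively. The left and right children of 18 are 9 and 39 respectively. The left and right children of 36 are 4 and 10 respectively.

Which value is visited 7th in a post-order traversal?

18

Post-order visits the left subtree, then the right subtree, then the node.
At 2: no left child.
At 2: go right to 34.
  At 34: go left to 27.
    At 27: no left child.
    At 27: go right to 36.
      At 36: go left to 4.
        4 is a leaf — visit 4.
      At 36: go right to 10.
        10 is a leaf — visit 10.
      Visit 36.
    Visit 27.
  At 34: go right to 14.
    At 14: go left to 18.
      At 18: go left to 9.
        9 is a leaf — visit 9.
      At 18: go right to 39.
        39 is a leaf — visit 39.
      Visit 18.
    At 14: no right child.
    Visit 14.
  Visit 34.
Visit 2.
Full post-order sequence: 4, 10, 36, 27, 9, 39, 18, 14, 34, 2.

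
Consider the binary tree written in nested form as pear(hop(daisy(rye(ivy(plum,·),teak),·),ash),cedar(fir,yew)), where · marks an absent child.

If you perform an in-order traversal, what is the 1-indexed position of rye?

In-order visits the left subtree, then the node, then the right subtree.
At pear: go left to hop.
  At hop: go left to daisy.
    At daisy: go left to rye.
      At rye: go left to ivy.
        At ivy: go left to plum.
          plum is a leaf — visit plum.
        Visit ivy.
        At ivy: no right child.
      Visit rye.
      At rye: go right to teak.
        teak is a leaf — visit teak.
    Visit daisy.
    At daisy: no right child.
  Visit hop.
  At hop: go right to ash.
    ash is a leaf — visit ash.
Visit pear.
At pear: go right to cedar.
  At cedar: go left to fir.
    fir is a leaf — visit fir.
  Visit cedar.
  At cedar: go right to yew.
    yew is a leaf — visit yew.
Full in-order sequence: plum, ivy, rye, teak, daisy, hop, ash, pear, fir, cedar, yew.

3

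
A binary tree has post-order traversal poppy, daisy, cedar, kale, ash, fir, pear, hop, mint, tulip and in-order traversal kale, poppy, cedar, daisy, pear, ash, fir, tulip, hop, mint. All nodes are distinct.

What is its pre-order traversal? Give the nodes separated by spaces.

The last element of post-order is the root; it splits in-order into left and right subtrees.
Root tulip: left subtree has 7 nodes {kale, poppy, cedar, daisy, pear, ash, fir}, right has 2 {hop, mint}.
  Root pear: left subtree has 4 nodes {kale, poppy, cedar, daisy}, right has 2 {ash, fir}.
    Root kale: left subtree has 0 nodes { }, right has 3 {poppy, cedar, daisy}.
      Root cedar: left subtree has 1 node {poppy}, right has 1 {daisy}.
    Root fir: left subtree has 1 node {ash}, right has 0 { }.
  Root mint: left subtree has 1 node {hop}, right has 0 { }.

tulip pear kale cedar poppy daisy fir ash mint hop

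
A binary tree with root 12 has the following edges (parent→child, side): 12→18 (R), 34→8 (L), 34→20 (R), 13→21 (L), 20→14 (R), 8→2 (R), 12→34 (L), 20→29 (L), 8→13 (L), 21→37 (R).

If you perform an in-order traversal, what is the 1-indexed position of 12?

In-order visits the left subtree, then the node, then the right subtree.
At 12: go left to 34.
  At 34: go left to 8.
    At 8: go left to 13.
      At 13: go left to 21.
        At 21: no left child.
        Visit 21.
        At 21: go right to 37.
          37 is a leaf — visit 37.
      Visit 13.
      At 13: no right child.
    Visit 8.
    At 8: go right to 2.
      2 is a leaf — visit 2.
  Visit 34.
  At 34: go right to 20.
    At 20: go left to 29.
      29 is a leaf — visit 29.
    Visit 20.
    At 20: go right to 14.
      14 is a leaf — visit 14.
Visit 12.
At 12: go right to 18.
  18 is a leaf — visit 18.
Full in-order sequence: 21, 37, 13, 8, 2, 34, 29, 20, 14, 12, 18.

10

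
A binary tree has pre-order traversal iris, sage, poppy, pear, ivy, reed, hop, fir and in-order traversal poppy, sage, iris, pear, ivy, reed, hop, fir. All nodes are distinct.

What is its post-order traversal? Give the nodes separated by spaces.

poppy sage fir hop reed ivy pear iris

The first element of pre-order is the root; it splits in-order into left and right subtrees.
Root iris: left subtree has 2 nodes {poppy, sage}, right has 5 {pear, ivy, reed, hop, fir}.
  Root sage: left subtree has 1 node {poppy}, right has 0 { }.
  Root pear: left subtree has 0 nodes { }, right has 4 {ivy, reed, hop, fir}.
    Root ivy: left subtree has 0 nodes { }, right has 3 {reed, hop, fir}.
      Root reed: left subtree has 0 nodes { }, right has 2 {hop, fir}.
        Root hop: left subtree has 0 nodes { }, right has 1 {fir}.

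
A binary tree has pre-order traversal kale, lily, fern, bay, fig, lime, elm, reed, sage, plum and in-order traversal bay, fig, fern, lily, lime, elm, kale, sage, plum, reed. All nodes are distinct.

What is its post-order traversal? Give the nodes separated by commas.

The first element of pre-order is the root; it splits in-order into left and right subtrees.
Root kale: left subtree has 6 nodes {bay, fig, fern, lily, lime, elm}, right has 3 {sage, plum, reed}.
  Root lily: left subtree has 3 nodes {bay, fig, fern}, right has 2 {lime, elm}.
    Root fern: left subtree has 2 nodes {bay, fig}, right has 0 { }.
      Root bay: left subtree has 0 nodes { }, right has 1 {fig}.
    Root lime: left subtree has 0 nodes { }, right has 1 {elm}.
  Root reed: left subtree has 2 nodes {sage, plum}, right has 0 { }.
    Root sage: left subtree has 0 nodes { }, right has 1 {plum}.

fig, bay, fern, elm, lime, lily, plum, sage, reed, kale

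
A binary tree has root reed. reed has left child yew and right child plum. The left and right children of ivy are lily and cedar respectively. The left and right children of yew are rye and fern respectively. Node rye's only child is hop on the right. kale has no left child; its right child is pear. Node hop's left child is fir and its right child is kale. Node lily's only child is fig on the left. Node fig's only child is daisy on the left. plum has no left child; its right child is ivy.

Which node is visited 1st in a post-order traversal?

fir

Post-order visits the left subtree, then the right subtree, then the node.
At reed: go left to yew.
  At yew: go left to rye.
    At rye: no left child.
    At rye: go right to hop.
      At hop: go left to fir.
        fir is a leaf — visit fir.
      At hop: go right to kale.
        At kale: no left child.
        At kale: go right to pear.
          pear is a leaf — visit pear.
        Visit kale.
      Visit hop.
    Visit rye.
  At yew: go right to fern.
    fern is a leaf — visit fern.
  Visit yew.
At reed: go right to plum.
  At plum: no left child.
  At plum: go right to ivy.
    At ivy: go left to lily.
      At lily: go left to fig.
        At fig: go left to daisy.
          daisy is a leaf — visit daisy.
        At fig: no right child.
        Visit fig.
      At lily: no right child.
      Visit lily.
    At ivy: go right to cedar.
      cedar is a leaf — visit cedar.
    Visit ivy.
  Visit plum.
Visit reed.
Full post-order sequence: fir, pear, kale, hop, rye, fern, yew, daisy, fig, lily, cedar, ivy, plum, reed.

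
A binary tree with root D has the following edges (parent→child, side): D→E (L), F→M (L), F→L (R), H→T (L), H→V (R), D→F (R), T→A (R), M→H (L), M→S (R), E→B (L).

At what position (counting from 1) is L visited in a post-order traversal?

Post-order visits the left subtree, then the right subtree, then the node.
At D: go left to E.
  At E: go left to B.
    B is a leaf — visit B.
  At E: no right child.
  Visit E.
At D: go right to F.
  At F: go left to M.
    At M: go left to H.
      At H: go left to T.
        At T: no left child.
        At T: go right to A.
          A is a leaf — visit A.
        Visit T.
      At H: go right to V.
        V is a leaf — visit V.
      Visit H.
    At M: go right to S.
      S is a leaf — visit S.
    Visit M.
  At F: go right to L.
    L is a leaf — visit L.
  Visit F.
Visit D.
Full post-order sequence: B, E, A, T, V, H, S, M, L, F, D.

9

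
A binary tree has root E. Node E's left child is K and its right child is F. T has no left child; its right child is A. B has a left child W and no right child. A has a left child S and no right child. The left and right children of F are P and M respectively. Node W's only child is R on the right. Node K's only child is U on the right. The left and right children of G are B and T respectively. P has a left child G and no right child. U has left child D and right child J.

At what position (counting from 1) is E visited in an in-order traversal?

5

In-order visits the left subtree, then the node, then the right subtree.
At E: go left to K.
  At K: no left child.
  Visit K.
  At K: go right to U.
    At U: go left to D.
      D is a leaf — visit D.
    Visit U.
    At U: go right to J.
      J is a leaf — visit J.
Visit E.
At E: go right to F.
  At F: go left to P.
    At P: go left to G.
      At G: go left to B.
        At B: go left to W.
          At W: no left child.
          Visit W.
          At W: go right to R.
            R is a leaf — visit R.
        Visit B.
        At B: no right child.
      Visit G.
      At G: go right to T.
        At T: no left child.
        Visit T.
        At T: go right to A.
          At A: go left to S.
            S is a leaf — visit S.
          Visit A.
          At A: no right child.
    Visit P.
    At P: no right child.
  Visit F.
  At F: go right to M.
    M is a leaf — visit M.
Full in-order sequence: K, D, U, J, E, W, R, B, G, T, S, A, P, F, M.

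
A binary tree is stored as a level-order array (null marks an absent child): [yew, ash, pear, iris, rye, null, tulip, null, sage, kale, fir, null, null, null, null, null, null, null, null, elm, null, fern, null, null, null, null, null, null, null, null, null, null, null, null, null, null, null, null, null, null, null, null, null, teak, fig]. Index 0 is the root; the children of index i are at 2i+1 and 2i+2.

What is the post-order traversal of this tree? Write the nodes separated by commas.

sage, iris, elm, kale, teak, fig, fern, fir, rye, ash, tulip, pear, yew

Post-order visits the left subtree, then the right subtree, then the node.
At yew: go left to ash.
  At ash: go left to iris.
    At iris: no left child.
    At iris: go right to sage.
      sage is a leaf — visit sage.
    Visit iris.
  At ash: go right to rye.
    At rye: go left to kale.
      At kale: go left to elm.
        elm is a leaf — visit elm.
      At kale: no right child.
      Visit kale.
    At rye: go right to fir.
      At fir: go left to fern.
        At fern: go left to teak.
          teak is a leaf — visit teak.
        At fern: go right to fig.
          fig is a leaf — visit fig.
        Visit fern.
      At fir: no right child.
      Visit fir.
    Visit rye.
  Visit ash.
At yew: go right to pear.
  At pear: no left child.
  At pear: go right to tulip.
    tulip is a leaf — visit tulip.
  Visit pear.
Visit yew.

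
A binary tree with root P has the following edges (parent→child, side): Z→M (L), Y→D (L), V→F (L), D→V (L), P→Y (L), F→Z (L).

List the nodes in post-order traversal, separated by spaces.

M Z F V D Y P

Post-order visits the left subtree, then the right subtree, then the node.
At P: go left to Y.
  At Y: go left to D.
    At D: go left to V.
      At V: go left to F.
        At F: go left to Z.
          At Z: go left to M.
            M is a leaf — visit M.
          At Z: no right child.
          Visit Z.
        At F: no right child.
        Visit F.
      At V: no right child.
      Visit V.
    At D: no right child.
    Visit D.
  At Y: no right child.
  Visit Y.
At P: no right child.
Visit P.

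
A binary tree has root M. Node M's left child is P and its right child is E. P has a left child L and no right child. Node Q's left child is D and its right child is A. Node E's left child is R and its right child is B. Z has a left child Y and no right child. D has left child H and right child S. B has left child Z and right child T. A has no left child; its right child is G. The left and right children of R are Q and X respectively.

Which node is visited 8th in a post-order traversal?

Post-order visits the left subtree, then the right subtree, then the node.
At M: go left to P.
  At P: go left to L.
    L is a leaf — visit L.
  At P: no right child.
  Visit P.
At M: go right to E.
  At E: go left to R.
    At R: go left to Q.
      At Q: go left to D.
        At D: go left to H.
          H is a leaf — visit H.
        At D: go right to S.
          S is a leaf — visit S.
        Visit D.
      At Q: go right to A.
        At A: no left child.
        At A: go right to G.
          G is a leaf — visit G.
        Visit A.
      Visit Q.
    At R: go right to X.
      X is a leaf — visit X.
    Visit R.
  At E: go right to B.
    At B: go left to Z.
      At Z: go left to Y.
        Y is a leaf — visit Y.
      At Z: no right child.
      Visit Z.
    At B: go right to T.
      T is a leaf — visit T.
    Visit B.
  Visit E.
Visit M.
Full post-order sequence: L, P, H, S, D, G, A, Q, X, R, Y, Z, T, B, E, M.

Q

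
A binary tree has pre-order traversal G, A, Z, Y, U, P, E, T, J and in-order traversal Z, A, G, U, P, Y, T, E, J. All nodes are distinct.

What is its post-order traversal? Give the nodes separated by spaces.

Z A P U T J E Y G

The first element of pre-order is the root; it splits in-order into left and right subtrees.
Root G: left subtree has 2 nodes {Z, A}, right has 6 {U, P, Y, T, E, J}.
  Root A: left subtree has 1 node {Z}, right has 0 { }.
  Root Y: left subtree has 2 nodes {U, P}, right has 3 {T, E, J}.
    Root U: left subtree has 0 nodes { }, right has 1 {P}.
    Root E: left subtree has 1 node {T}, right has 1 {J}.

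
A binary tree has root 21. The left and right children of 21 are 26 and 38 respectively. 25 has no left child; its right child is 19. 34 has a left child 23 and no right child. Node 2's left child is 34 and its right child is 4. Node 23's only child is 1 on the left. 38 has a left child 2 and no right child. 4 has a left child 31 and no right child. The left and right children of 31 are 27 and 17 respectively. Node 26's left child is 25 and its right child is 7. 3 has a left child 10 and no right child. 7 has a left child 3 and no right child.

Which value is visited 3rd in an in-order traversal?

26

In-order visits the left subtree, then the node, then the right subtree.
At 21: go left to 26.
  At 26: go left to 25.
    At 25: no left child.
    Visit 25.
    At 25: go right to 19.
      19 is a leaf — visit 19.
  Visit 26.
  At 26: go right to 7.
    At 7: go left to 3.
      At 3: go left to 10.
        10 is a leaf — visit 10.
      Visit 3.
      At 3: no right child.
    Visit 7.
    At 7: no right child.
Visit 21.
At 21: go right to 38.
  At 38: go left to 2.
    At 2: go left to 34.
      At 34: go left to 23.
        At 23: go left to 1.
          1 is a leaf — visit 1.
        Visit 23.
        At 23: no right child.
      Visit 34.
      At 34: no right child.
    Visit 2.
    At 2: go right to 4.
      At 4: go left to 31.
        At 31: go left to 27.
          27 is a leaf — visit 27.
        Visit 31.
        At 31: go right to 17.
          17 is a leaf — visit 17.
      Visit 4.
      At 4: no right child.
  Visit 38.
  At 38: no right child.
Full in-order sequence: 25, 19, 26, 10, 3, 7, 21, 1, 23, 34, 2, 27, 31, 17, 4, 38.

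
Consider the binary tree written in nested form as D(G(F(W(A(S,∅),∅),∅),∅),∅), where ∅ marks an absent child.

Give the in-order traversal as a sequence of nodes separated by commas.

S, A, W, F, G, D

In-order visits the left subtree, then the node, then the right subtree.
At D: go left to G.
  At G: go left to F.
    At F: go left to W.
      At W: go left to A.
        At A: go left to S.
          S is a leaf — visit S.
        Visit A.
        At A: no right child.
      Visit W.
      At W: no right child.
    Visit F.
    At F: no right child.
  Visit G.
  At G: no right child.
Visit D.
At D: no right child.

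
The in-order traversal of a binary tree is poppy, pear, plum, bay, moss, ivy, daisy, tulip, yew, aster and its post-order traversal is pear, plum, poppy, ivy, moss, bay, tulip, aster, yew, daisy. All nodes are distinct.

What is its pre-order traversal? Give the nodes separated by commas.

The last element of post-order is the root; it splits in-order into left and right subtrees.
Root daisy: left subtree has 6 nodes {poppy, pear, plum, bay, moss, ivy}, right has 3 {tulip, yew, aster}.
  Root bay: left subtree has 3 nodes {poppy, pear, plum}, right has 2 {moss, ivy}.
    Root poppy: left subtree has 0 nodes { }, right has 2 {pear, plum}.
      Root plum: left subtree has 1 node {pear}, right has 0 { }.
    Root moss: left subtree has 0 nodes { }, right has 1 {ivy}.
  Root yew: left subtree has 1 node {tulip}, right has 1 {aster}.

daisy, bay, poppy, plum, pear, moss, ivy, yew, tulip, aster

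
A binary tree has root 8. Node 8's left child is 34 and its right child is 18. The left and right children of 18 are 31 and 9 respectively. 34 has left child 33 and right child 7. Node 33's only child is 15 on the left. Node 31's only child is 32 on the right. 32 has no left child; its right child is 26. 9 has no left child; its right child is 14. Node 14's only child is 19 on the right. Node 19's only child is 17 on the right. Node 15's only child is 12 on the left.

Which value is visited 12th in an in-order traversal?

14

In-order visits the left subtree, then the node, then the right subtree.
At 8: go left to 34.
  At 34: go left to 33.
    At 33: go left to 15.
      At 15: go left to 12.
        12 is a leaf — visit 12.
      Visit 15.
      At 15: no right child.
    Visit 33.
    At 33: no right child.
  Visit 34.
  At 34: go right to 7.
    7 is a leaf — visit 7.
Visit 8.
At 8: go right to 18.
  At 18: go left to 31.
    At 31: no left child.
    Visit 31.
    At 31: go right to 32.
      At 32: no left child.
      Visit 32.
      At 32: go right to 26.
        26 is a leaf — visit 26.
  Visit 18.
  At 18: go right to 9.
    At 9: no left child.
    Visit 9.
    At 9: go right to 14.
      At 14: no left child.
      Visit 14.
      At 14: go right to 19.
        At 19: no left child.
        Visit 19.
        At 19: go right to 17.
          17 is a leaf — visit 17.
Full in-order sequence: 12, 15, 33, 34, 7, 8, 31, 32, 26, 18, 9, 14, 19, 17.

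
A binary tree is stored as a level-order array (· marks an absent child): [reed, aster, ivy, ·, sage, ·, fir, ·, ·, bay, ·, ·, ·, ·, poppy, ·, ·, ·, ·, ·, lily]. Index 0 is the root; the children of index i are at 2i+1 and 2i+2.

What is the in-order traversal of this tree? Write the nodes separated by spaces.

aster bay lily sage reed ivy fir poppy

In-order visits the left subtree, then the node, then the right subtree.
At reed: go left to aster.
  At aster: no left child.
  Visit aster.
  At aster: go right to sage.
    At sage: go left to bay.
      At bay: no left child.
      Visit bay.
      At bay: go right to lily.
        lily is a leaf — visit lily.
    Visit sage.
    At sage: no right child.
Visit reed.
At reed: go right to ivy.
  At ivy: no left child.
  Visit ivy.
  At ivy: go right to fir.
    At fir: no left child.
    Visit fir.
    At fir: go right to poppy.
      poppy is a leaf — visit poppy.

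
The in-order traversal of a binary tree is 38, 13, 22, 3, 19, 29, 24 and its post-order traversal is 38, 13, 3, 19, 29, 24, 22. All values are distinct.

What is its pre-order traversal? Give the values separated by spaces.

22 13 38 24 29 19 3

The last element of post-order is the root; it splits in-order into left and right subtrees.
Root 22: left subtree has 2 nodes {38, 13}, right has 4 {3, 19, 29, 24}.
  Root 13: left subtree has 1 node {38}, right has 0 { }.
  Root 24: left subtree has 3 nodes {3, 19, 29}, right has 0 { }.
    Root 29: left subtree has 2 nodes {3, 19}, right has 0 { }.
      Root 19: left subtree has 1 node {3}, right has 0 { }.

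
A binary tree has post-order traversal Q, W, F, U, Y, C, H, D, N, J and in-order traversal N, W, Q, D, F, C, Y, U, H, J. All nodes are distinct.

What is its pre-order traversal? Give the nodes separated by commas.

J, N, D, W, Q, H, C, F, Y, U

The last element of post-order is the root; it splits in-order into left and right subtrees.
Root J: left subtree has 9 nodes {N, W, Q, D, F, C, Y, U, H}, right has 0 { }.
  Root N: left subtree has 0 nodes { }, right has 8 {W, Q, D, F, C, Y, U, H}.
    Root D: left subtree has 2 nodes {W, Q}, right has 5 {F, C, Y, U, H}.
      Root W: left subtree has 0 nodes { }, right has 1 {Q}.
      Root H: left subtree has 4 nodes {F, C, Y, U}, right has 0 { }.
        Root C: left subtree has 1 node {F}, right has 2 {Y, U}.
          Root Y: left subtree has 0 nodes { }, right has 1 {U}.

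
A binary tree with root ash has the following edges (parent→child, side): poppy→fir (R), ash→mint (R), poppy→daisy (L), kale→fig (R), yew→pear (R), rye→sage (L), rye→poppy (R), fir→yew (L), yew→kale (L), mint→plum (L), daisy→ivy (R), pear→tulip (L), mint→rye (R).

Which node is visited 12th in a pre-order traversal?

fig

Pre-order visits the node, then its left subtree, then its right subtree.
Visit ash.
At ash: no left child.
At ash: go right to mint.
  Visit mint.
  At mint: go left to plum.
    plum is a leaf — visit plum.
  At mint: go right to rye.
    Visit rye.
    At rye: go left to sage.
      sage is a leaf — visit sage.
    At rye: go right to poppy.
      Visit poppy.
      At poppy: go left to daisy.
        Visit daisy.
        At daisy: no left child.
        At daisy: go right to ivy.
          ivy is a leaf — visit ivy.
      At poppy: go right to fir.
        Visit fir.
        At fir: go left to yew.
          Visit yew.
          At yew: go left to kale.
            Visit kale.
            At kale: no left child.
            At kale: go right to fig.
              fig is a leaf — visit fig.
          At yew: go right to pear.
            Visit pear.
            At pear: go left to tulip.
              tulip is a leaf — visit tulip.
            At pear: no right child.
        At fir: no right child.
Full pre-order sequence: ash, mint, plum, rye, sage, poppy, daisy, ivy, fir, yew, kale, fig, pear, tulip.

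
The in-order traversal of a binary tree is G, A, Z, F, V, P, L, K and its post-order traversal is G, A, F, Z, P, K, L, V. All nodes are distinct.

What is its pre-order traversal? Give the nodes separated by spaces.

The last element of post-order is the root; it splits in-order into left and right subtrees.
Root V: left subtree has 4 nodes {G, A, Z, F}, right has 3 {P, L, K}.
  Root Z: left subtree has 2 nodes {G, A}, right has 1 {F}.
    Root A: left subtree has 1 node {G}, right has 0 { }.
  Root L: left subtree has 1 node {P}, right has 1 {K}.

V Z A G F L P K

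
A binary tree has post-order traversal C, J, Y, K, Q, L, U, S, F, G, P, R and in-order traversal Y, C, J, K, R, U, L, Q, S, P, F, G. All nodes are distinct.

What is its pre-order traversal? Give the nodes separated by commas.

The last element of post-order is the root; it splits in-order into left and right subtrees.
Root R: left subtree has 4 nodes {Y, C, J, K}, right has 7 {U, L, Q, S, P, F, G}.
  Root K: left subtree has 3 nodes {Y, C, J}, right has 0 { }.
    Root Y: left subtree has 0 nodes { }, right has 2 {C, J}.
      Root J: left subtree has 1 node {C}, right has 0 { }.
  Root P: left subtree has 4 nodes {U, L, Q, S}, right has 2 {F, G}.
    Root S: left subtree has 3 nodes {U, L, Q}, right has 0 { }.
      Root U: left subtree has 0 nodes { }, right has 2 {L, Q}.
        Root L: left subtree has 0 nodes { }, right has 1 {Q}.
    Root G: left subtree has 1 node {F}, right has 0 { }.

R, K, Y, J, C, P, S, U, L, Q, G, F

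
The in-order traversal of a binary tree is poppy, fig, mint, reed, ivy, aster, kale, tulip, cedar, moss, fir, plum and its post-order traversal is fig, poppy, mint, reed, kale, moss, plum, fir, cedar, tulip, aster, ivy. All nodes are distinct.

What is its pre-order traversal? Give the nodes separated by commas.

ivy, reed, mint, poppy, fig, aster, tulip, kale, cedar, fir, moss, plum

The last element of post-order is the root; it splits in-order into left and right subtrees.
Root ivy: left subtree has 4 nodes {poppy, fig, mint, reed}, right has 7 {aster, kale, tulip, cedar, moss, fir, plum}.
  Root reed: left subtree has 3 nodes {poppy, fig, mint}, right has 0 { }.
    Root mint: left subtree has 2 nodes {poppy, fig}, right has 0 { }.
      Root poppy: left subtree has 0 nodes { }, right has 1 {fig}.
  Root aster: left subtree has 0 nodes { }, right has 6 {kale, tulip, cedar, moss, fir, plum}.
    Root tulip: left subtree has 1 node {kale}, right has 4 {cedar, moss, fir, plum}.
      Root cedar: left subtree has 0 nodes { }, right has 3 {moss, fir, plum}.
        Root fir: left subtree has 1 node {moss}, right has 1 {plum}.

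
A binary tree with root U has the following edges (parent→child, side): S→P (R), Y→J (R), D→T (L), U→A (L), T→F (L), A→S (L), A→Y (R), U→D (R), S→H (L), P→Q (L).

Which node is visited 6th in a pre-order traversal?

Pre-order visits the node, then its left subtree, then its right subtree.
Visit U.
At U: go left to A.
  Visit A.
  At A: go left to S.
    Visit S.
    At S: go left to H.
      H is a leaf — visit H.
    At S: go right to P.
      Visit P.
      At P: go left to Q.
        Q is a leaf — visit Q.
      At P: no right child.
  At A: go right to Y.
    Visit Y.
    At Y: no left child.
    At Y: go right to J.
      J is a leaf — visit J.
At U: go right to D.
  Visit D.
  At D: go left to T.
    Visit T.
    At T: go left to F.
      F is a leaf — visit F.
    At T: no right child.
  At D: no right child.
Full pre-order sequence: U, A, S, H, P, Q, Y, J, D, T, F.

Q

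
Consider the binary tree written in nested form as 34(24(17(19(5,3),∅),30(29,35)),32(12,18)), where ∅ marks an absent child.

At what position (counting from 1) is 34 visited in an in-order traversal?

In-order visits the left subtree, then the node, then the right subtree.
At 34: go left to 24.
  At 24: go left to 17.
    At 17: go left to 19.
      At 19: go left to 5.
        5 is a leaf — visit 5.
      Visit 19.
      At 19: go right to 3.
        3 is a leaf — visit 3.
    Visit 17.
    At 17: no right child.
  Visit 24.
  At 24: go right to 30.
    At 30: go left to 29.
      29 is a leaf — visit 29.
    Visit 30.
    At 30: go right to 35.
      35 is a leaf — visit 35.
Visit 34.
At 34: go right to 32.
  At 32: go left to 12.
    12 is a leaf — visit 12.
  Visit 32.
  At 32: go right to 18.
    18 is a leaf — visit 18.
Full in-order sequence: 5, 19, 3, 17, 24, 29, 30, 35, 34, 12, 32, 18.

9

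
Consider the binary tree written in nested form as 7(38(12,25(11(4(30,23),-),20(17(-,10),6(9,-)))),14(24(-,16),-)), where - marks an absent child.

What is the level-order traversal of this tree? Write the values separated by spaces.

Level-order visits nodes level by level from the root, left to right within each level.
Level 0: 7
Level 1: 38, 14
Level 2: 12, 25, 24
Level 3: 11, 20, 16
Level 4: 4, 17, 6
Level 5: 30, 23, 10, 9

7 38 14 12 25 24 11 20 16 4 17 6 30 23 10 9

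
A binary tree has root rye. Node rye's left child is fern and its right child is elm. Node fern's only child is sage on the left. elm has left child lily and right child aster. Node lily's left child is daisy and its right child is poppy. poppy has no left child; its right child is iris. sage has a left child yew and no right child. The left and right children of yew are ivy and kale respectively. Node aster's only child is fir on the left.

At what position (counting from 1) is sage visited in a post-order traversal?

4

Post-order visits the left subtree, then the right subtree, then the node.
At rye: go left to fern.
  At fern: go left to sage.
    At sage: go left to yew.
      At yew: go left to ivy.
        ivy is a leaf — visit ivy.
      At yew: go right to kale.
        kale is a leaf — visit kale.
      Visit yew.
    At sage: no right child.
    Visit sage.
  At fern: no right child.
  Visit fern.
At rye: go right to elm.
  At elm: go left to lily.
    At lily: go left to daisy.
      daisy is a leaf — visit daisy.
    At lily: go right to poppy.
      At poppy: no left child.
      At poppy: go right to iris.
        iris is a leaf — visit iris.
      Visit poppy.
    Visit lily.
  At elm: go right to aster.
    At aster: go left to fir.
      fir is a leaf — visit fir.
    At aster: no right child.
    Visit aster.
  Visit elm.
Visit rye.
Full post-order sequence: ivy, kale, yew, sage, fern, daisy, iris, poppy, lily, fir, aster, elm, rye.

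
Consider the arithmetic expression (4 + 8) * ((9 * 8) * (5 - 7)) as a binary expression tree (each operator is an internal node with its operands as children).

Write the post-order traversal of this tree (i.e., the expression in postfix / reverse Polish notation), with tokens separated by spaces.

Post-order on an expression tree gives postfix notation: for each operator, emit left operand, right operand, then the operator.

4 8 + 9 8 * 5 7 - * *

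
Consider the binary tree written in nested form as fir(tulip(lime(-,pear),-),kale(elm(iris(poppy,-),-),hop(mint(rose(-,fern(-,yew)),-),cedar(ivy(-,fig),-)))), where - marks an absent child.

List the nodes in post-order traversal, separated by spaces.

Post-order visits the left subtree, then the right subtree, then the node.
At fir: go left to tulip.
  At tulip: go left to lime.
    At lime: no left child.
    At lime: go right to pear.
      pear is a leaf — visit pear.
    Visit lime.
  At tulip: no right child.
  Visit tulip.
At fir: go right to kale.
  At kale: go left to elm.
    At elm: go left to iris.
      At iris: go left to poppy.
        poppy is a leaf — visit poppy.
      At iris: no right child.
      Visit iris.
    At elm: no right child.
    Visit elm.
  At kale: go right to hop.
    At hop: go left to mint.
      At mint: go left to rose.
        At rose: no left child.
        At rose: go right to fern.
          At fern: no left child.
          At fern: go right to yew.
            yew is a leaf — visit yew.
          Visit fern.
        Visit rose.
      At mint: no right child.
      Visit mint.
    At hop: go right to cedar.
      At cedar: go left to ivy.
        At ivy: no left child.
        At ivy: go right to fig.
          fig is a leaf — visit fig.
        Visit ivy.
      At cedar: no right child.
      Visit cedar.
    Visit hop.
  Visit kale.
Visit fir.

pear lime tulip poppy iris elm yew fern rose mint fig ivy cedar hop kale fir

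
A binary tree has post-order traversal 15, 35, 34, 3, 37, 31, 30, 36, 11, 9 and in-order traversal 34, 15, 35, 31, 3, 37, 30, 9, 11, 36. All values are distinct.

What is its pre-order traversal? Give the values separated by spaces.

The last element of post-order is the root; it splits in-order into left and right subtrees.
Root 9: left subtree has 7 nodes {34, 15, 35, 31, 3, 37, 30}, right has 2 {11, 36}.
  Root 30: left subtree has 6 nodes {34, 15, 35, 31, 3, 37}, right has 0 { }.
    Root 31: left subtree has 3 nodes {34, 15, 35}, right has 2 {3, 37}.
      Root 34: left subtree has 0 nodes { }, right has 2 {15, 35}.
        Root 35: left subtree has 1 node {15}, right has 0 { }.
      Root 37: left subtree has 1 node {3}, right has 0 { }.
  Root 11: left subtree has 0 nodes { }, right has 1 {36}.

9 30 31 34 35 15 37 3 11 36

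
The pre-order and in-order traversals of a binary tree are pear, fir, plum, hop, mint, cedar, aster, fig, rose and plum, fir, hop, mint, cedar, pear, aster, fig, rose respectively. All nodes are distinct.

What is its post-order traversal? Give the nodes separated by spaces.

plum cedar mint hop fir rose fig aster pear

The first element of pre-order is the root; it splits in-order into left and right subtrees.
Root pear: left subtree has 5 nodes {plum, fir, hop, mint, cedar}, right has 3 {aster, fig, rose}.
  Root fir: left subtree has 1 node {plum}, right has 3 {hop, mint, cedar}.
    Root hop: left subtree has 0 nodes { }, right has 2 {mint, cedar}.
      Root mint: left subtree has 0 nodes { }, right has 1 {cedar}.
  Root aster: left subtree has 0 nodes { }, right has 2 {fig, rose}.
    Root fig: left subtree has 0 nodes { }, right has 1 {rose}.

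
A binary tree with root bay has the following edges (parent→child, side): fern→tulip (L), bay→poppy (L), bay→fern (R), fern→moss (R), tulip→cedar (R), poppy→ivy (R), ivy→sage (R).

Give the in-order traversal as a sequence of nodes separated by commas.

In-order visits the left subtree, then the node, then the right subtree.
At bay: go left to poppy.
  At poppy: no left child.
  Visit poppy.
  At poppy: go right to ivy.
    At ivy: no left child.
    Visit ivy.
    At ivy: go right to sage.
      sage is a leaf — visit sage.
Visit bay.
At bay: go right to fern.
  At fern: go left to tulip.
    At tulip: no left child.
    Visit tulip.
    At tulip: go right to cedar.
      cedar is a leaf — visit cedar.
  Visit fern.
  At fern: go right to moss.
    moss is a leaf — visit moss.

poppy, ivy, sage, bay, tulip, cedar, fern, moss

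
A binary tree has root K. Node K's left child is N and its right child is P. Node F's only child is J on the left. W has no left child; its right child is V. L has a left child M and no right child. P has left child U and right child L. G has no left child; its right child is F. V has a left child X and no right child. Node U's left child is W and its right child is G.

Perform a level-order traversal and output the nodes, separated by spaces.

K N P U L W G M V F X J

Level-order visits nodes level by level from the root, left to right within each level.
Level 0: K
Level 1: N, P
Level 2: U, L
Level 3: W, G, M
Level 4: V, F
Level 5: X, J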